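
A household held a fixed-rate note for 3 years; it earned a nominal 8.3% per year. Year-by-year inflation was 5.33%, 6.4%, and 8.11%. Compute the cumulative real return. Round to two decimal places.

4.84%

Cumulative inflation factor: 1.0533 × 1.064 × 1.0811 ≈ 1.21160.
Nominal growth factor: 1.27024. Real growth factor = 1.27024 / 1.21160 ≈ 1.04840.
Total real return ≈ 4.8397%.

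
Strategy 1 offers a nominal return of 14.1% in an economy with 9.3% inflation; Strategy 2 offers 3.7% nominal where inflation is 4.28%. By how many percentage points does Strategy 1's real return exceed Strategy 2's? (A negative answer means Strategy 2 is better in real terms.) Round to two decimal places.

4.95

Strategy 1 real return: 1.141/1.093 − 1 = 4.392%.
Strategy 2 real return: 1.037/1.0428 − 1 = -0.556%.
Difference: 4.392 − (-0.556) = 4.948 pp.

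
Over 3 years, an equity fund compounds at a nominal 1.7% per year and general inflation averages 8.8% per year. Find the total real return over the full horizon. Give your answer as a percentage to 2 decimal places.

The annual real rate is (1+1.7%)/(1+8.8%) − 1 = -6.5257%.
Compounded over 3 years: (1 + -0.065257)^3 − 1 ≈ -0.18327.

-18.33%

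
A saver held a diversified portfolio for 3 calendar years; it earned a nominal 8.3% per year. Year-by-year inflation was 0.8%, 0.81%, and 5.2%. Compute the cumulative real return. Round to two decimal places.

Cumulative inflation factor: 1.008 × 1.0081 × 1.052 ≈ 1.06901.
Nominal growth factor: 1.27024. Real growth factor = 1.27024 / 1.06901 ≈ 1.18824.
Total real return ≈ 18.8244%.

18.82%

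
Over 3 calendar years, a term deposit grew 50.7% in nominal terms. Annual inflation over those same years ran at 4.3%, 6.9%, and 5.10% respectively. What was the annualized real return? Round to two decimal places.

Cumulative inflation factor: 1.043 × 1.069 × 1.0510 ≈ 1.17183.
Nominal growth factor: 1.50700. Real growth factor = 1.50700 / 1.17183 ≈ 1.28602.
Annualized: 1.28602^(1/3) − 1 ≈ 0.08747.

8.75%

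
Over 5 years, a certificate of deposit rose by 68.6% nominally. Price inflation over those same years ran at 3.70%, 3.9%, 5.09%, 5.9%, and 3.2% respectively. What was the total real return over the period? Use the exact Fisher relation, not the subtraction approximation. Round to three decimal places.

36.247%

Cumulative inflation factor: 1.0370 × 1.039 × 1.0509 × 1.059 × 1.032 ≈ 1.23746.
Nominal growth factor: 1.68600. Real growth factor = 1.68600 / 1.23746 ≈ 1.36247.
Total real return ≈ 36.2468%.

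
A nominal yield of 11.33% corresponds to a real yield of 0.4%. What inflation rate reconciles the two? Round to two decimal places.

From (1+r_nom) = (1+r_real)(1+π), we get 1+π = (1 + 11.33%)/(1 + 0.4%) = 1.1133/1.004 ≈ 1.10886.
So π ≈ 10.8865%.

10.89%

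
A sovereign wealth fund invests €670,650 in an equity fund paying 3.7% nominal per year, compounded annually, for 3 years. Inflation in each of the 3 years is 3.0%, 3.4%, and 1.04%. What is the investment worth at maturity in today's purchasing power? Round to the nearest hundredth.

Nominal value at maturity: €670,650 × (1 + 3.7%)^3 ≈ €747,880.48.
Price-level factor over 3 years: 1.030 × 1.034 × 1.0104 = 1.076096208.
The maturity value deflated by that factor is the answer in today's purchasing power.

€694,994.07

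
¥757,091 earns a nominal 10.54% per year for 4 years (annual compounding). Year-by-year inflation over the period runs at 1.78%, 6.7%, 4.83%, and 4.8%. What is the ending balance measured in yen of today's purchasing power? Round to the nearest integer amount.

¥947,441

Nominal value at maturity: ¥757,091 × (1 + 10.54%)^4 ≈ ¥1,130,384.
Price-level factor over 4 years: 1.0178 × 1.067 × 1.0483 × 1.048 ≈ 1.1930914526.
Dividing the nominal maturity value by the price-level factor gives the value in today's money.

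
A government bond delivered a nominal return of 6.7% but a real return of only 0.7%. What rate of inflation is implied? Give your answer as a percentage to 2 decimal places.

From (1+r_nom) = (1+r_real)(1+π), we get 1+π = (1 + 6.7%)/(1 + 0.7%) = 1.067/1.007 ≈ 1.05958.
So π ≈ 5.9583%.

5.96%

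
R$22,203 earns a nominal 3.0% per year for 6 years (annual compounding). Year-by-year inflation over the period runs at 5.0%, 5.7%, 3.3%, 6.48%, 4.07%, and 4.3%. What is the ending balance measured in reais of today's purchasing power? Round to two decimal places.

R$20,007.48

Nominal value at maturity: R$22,203 × (1 + 3.0%)^6 ≈ R$26,511.54.
Price-level factor over 6 years: 1.050 × 1.057 × 1.033 × 1.0648 × 1.0407 × 1.043 ≈ 1.3250812641.
The maturity value deflated by that factor is the answer in today's purchasing power.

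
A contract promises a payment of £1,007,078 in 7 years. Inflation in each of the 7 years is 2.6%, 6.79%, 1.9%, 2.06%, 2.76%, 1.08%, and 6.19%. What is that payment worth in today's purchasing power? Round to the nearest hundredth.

Price-level factor over 7 years: 1.026 × 1.0679 × 1.019 × 1.0206 × 1.0276 × 1.0108 × 1.0619 ≈ 1.2568418837.
Purchasing power today: £1,007,078 divided by that factor.

£801,276.61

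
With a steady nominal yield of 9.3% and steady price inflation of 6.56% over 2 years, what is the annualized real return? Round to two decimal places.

With constant rates the annual real return is the same each year: (1+9.3%)/(1+6.56%) − 1 = 0.02571.

2.57%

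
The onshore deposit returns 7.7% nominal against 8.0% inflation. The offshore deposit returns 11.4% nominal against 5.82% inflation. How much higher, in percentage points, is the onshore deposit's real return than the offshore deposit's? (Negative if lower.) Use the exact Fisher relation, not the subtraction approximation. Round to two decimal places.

-5.55

The onshore deposit real return: 1.077/1.080 − 1 = -0.278%.
The offshore deposit real return: 1.114/1.0582 − 1 = 5.273%.
Difference: -0.278 − 5.273 = -5.551 pp.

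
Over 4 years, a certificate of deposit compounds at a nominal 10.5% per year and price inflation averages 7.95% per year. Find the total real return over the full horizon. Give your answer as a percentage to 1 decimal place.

9.8%

The annual real rate is (1+10.5%)/(1+7.95%) − 1 = 2.3622%.
Compounded over 4 years: (1 + 0.023622)^4 − 1 ≈ 0.09789.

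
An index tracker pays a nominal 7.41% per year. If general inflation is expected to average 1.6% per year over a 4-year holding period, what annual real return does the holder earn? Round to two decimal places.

With constant rates the annual real return is the same each year: (1+7.41%)/(1+1.6%) − 1 = 0.05719.

5.72%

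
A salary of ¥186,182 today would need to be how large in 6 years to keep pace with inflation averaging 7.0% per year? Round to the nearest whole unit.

¥279,409

Cumulative price-level factor: (1+7.0%)^6 ≈ 1.5007303518.
Multiplying ¥186,182 by the price-level factor gives the future nominal sum.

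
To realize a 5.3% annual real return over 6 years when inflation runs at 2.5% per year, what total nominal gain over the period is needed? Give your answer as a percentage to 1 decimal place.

58.1%

Required annual nominal rate: (1+5.3%)(1+2.5%) − 1 = 7.9325%.
Cumulative over 6 years: (1 + 0.079325)^6 − 1 ≈ 0.58093.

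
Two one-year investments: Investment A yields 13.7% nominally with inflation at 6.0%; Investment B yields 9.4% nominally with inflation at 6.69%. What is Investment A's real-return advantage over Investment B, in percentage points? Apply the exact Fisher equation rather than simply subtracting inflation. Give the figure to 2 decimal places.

Investment A real return: 1.137/1.060 − 1 = 7.264%.
Investment B real return: 1.094/1.0669 − 1 = 2.540%.
Difference: 7.264 − 2.540 = 4.724 pp.

4.72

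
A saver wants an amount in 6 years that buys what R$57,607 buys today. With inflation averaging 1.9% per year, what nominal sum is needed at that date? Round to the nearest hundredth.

Cumulative price-level factor: (1+1.9%)^6 ≈ 1.1195541497.
Multiplying R$57,607 by the price-level factor gives the future nominal sum.

R$64,494.16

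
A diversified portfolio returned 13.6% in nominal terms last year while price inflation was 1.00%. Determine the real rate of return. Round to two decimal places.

12.48%

Real return via the Fisher equation: (1 + 13.6%)/(1 + 1.00%) − 1 = 1.136/1.0100 − 1 ≈ 0.12475.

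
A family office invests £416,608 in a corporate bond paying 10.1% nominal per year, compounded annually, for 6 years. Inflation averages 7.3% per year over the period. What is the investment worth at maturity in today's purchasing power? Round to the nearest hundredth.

£486,242.80

Nominal value at maturity: £416,608 × (1 + 10.1%)^6 ≈ £742,081.35.
Price-level factor over 6 years: (1 + 7.3%)^6 ≈ 1.5261539034.
The maturity value deflated by that factor is the answer in today's purchasing power.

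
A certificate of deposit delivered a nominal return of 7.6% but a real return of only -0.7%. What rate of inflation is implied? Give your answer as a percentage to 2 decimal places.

From (1+r_nom) = (1+r_real)(1+π), we get 1+π = (1 + 7.6%)/(1 − 0.7%) = 1.076/0.993 ≈ 1.08359.
So π ≈ 8.3585%.

8.36%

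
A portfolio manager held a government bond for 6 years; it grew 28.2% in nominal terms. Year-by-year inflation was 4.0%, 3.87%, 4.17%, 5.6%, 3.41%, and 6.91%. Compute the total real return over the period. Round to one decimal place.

Cumulative inflation factor: 1.040 × 1.0387 × 1.0417 × 1.056 × 1.0341 × 1.0691 ≈ 1.31374.
Nominal growth factor: 1.28200. Real growth factor = 1.28200 / 1.31374 ≈ 0.97584.
Total real return ≈ -2.4163%.

-2.4%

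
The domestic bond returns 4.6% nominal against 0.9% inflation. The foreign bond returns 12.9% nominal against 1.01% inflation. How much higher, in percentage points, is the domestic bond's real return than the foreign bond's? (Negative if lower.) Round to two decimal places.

The domestic bond real return: 1.046/1.009 − 1 = 3.667%.
The foreign bond real return: 1.129/1.0101 − 1 = 11.771%.
Difference: 3.667 − 11.771 = -8.104 pp.

-8.10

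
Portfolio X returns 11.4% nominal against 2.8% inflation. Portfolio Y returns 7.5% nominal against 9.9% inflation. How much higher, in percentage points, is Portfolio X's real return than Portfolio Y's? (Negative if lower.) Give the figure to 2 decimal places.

Portfolio X real return: 1.114/1.028 − 1 = 8.366%.
Portfolio Y real return: 1.075/1.099 − 1 = -2.184%.
Difference: 8.366 − (-2.184) = 10.550 pp.

10.55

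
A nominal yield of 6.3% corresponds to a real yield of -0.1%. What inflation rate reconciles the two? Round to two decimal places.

6.41%

From (1+r_nom) = (1+r_real)(1+π), we get 1+π = (1 + 6.3%)/(1 − 0.1%) = 1.063/0.999 ≈ 1.06406.
So π ≈ 6.4064%.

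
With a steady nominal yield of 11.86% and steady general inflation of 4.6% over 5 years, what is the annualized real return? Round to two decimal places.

6.94%

With constant rates the annual real return is the same each year: (1+11.86%)/(1+4.6%) − 1 = 0.06941.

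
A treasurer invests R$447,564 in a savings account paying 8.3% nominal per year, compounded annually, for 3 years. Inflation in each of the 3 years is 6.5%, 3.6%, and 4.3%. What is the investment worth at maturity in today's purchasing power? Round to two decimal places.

R$494,022.63

Nominal value at maturity: R$447,564 × (1 + 8.3%)^3 ≈ R$568,513.15.
Price-level factor over 3 years: 1.065 × 1.036 × 1.043 = 1.15078362.
Dividing the nominal maturity value by the price-level factor gives the value in today's money.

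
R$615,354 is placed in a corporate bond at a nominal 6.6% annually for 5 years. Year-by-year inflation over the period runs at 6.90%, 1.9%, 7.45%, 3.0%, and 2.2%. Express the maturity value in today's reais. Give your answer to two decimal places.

R$687,487.21

Nominal value at maturity: R$615,354 × (1 + 6.6%)^5 ≈ R$847,053.91.
Price-level factor over 5 years: 1.0690 × 1.019 × 1.0745 × 1.030 × 1.022 ≈ 1.2321013390.
The maturity value deflated by that factor is the answer in today's purchasing power.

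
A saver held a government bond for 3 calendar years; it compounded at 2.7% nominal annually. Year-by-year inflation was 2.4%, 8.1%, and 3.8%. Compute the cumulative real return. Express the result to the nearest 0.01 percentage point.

Cumulative inflation factor: 1.024 × 1.081 × 1.038 ≈ 1.14901.
Nominal growth factor: 1.08321. Real growth factor = 1.08321 / 1.14901 ≈ 0.94273.
Total real return ≈ -5.7268%.

-5.73%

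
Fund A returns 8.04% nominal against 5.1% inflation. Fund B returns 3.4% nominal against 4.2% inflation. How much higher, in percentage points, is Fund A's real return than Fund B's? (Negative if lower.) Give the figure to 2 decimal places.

3.57

Fund A real return: 1.0804/1.051 − 1 = 2.797%.
Fund B real return: 1.034/1.042 − 1 = -0.768%.
Difference: 2.797 − (-0.768) = 3.565 pp.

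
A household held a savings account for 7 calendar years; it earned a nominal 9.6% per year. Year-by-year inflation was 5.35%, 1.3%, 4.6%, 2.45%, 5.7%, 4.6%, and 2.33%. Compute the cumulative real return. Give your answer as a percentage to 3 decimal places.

46.817%

Cumulative inflation factor: 1.0535 × 1.013 × 1.046 × 1.0245 × 1.057 × 1.046 × 1.0233 ≈ 1.29389.
Nominal growth factor: 1.89965. Real growth factor = 1.89965 / 1.29389 ≈ 1.46817.
Total real return ≈ 46.8171%.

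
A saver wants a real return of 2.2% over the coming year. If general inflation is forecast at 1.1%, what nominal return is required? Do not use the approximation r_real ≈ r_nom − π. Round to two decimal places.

By the Fisher equation, 1 + r_nom = (1 + 2.2%)(1 + 1.1%) = 1.022 × 1.011 = 1.033242.
So r_nom = 3.3242%.

3.32%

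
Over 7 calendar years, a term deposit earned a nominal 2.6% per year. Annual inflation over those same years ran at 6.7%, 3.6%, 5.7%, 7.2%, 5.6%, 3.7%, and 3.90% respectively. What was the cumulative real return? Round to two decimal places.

-16.02%

Cumulative inflation factor: 1.067 × 1.036 × 1.057 × 1.072 × 1.056 × 1.037 × 1.0390 ≈ 1.42512.
Nominal growth factor: 1.19683. Real growth factor = 1.19683 / 1.42512 ≈ 0.83981.
Total real return ≈ -16.0193%.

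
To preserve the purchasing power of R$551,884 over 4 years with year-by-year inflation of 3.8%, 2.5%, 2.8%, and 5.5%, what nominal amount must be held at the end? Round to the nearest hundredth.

Cumulative price-level factor: 1.038 × 1.025 × 1.028 × 1.055 = 1.153896333.
The nominal amount required is R$551,884 scaled up by that factor.

R$636,816.92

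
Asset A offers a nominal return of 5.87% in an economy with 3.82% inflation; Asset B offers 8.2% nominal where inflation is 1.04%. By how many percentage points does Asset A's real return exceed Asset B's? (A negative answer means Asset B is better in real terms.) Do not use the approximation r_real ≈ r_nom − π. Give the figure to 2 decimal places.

Asset A real return: 1.0587/1.0382 − 1 = 1.975%.
Asset B real return: 1.082/1.0104 − 1 = 7.086%.
Difference: 1.975 − 7.086 = -5.111 pp.

-5.11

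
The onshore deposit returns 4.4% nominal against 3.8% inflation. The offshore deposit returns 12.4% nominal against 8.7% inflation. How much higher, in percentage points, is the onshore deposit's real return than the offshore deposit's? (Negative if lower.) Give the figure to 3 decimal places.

The onshore deposit real return: 1.044/1.038 − 1 = 0.5780%.
The offshore deposit real return: 1.124/1.087 − 1 = 3.4039%.
Difference: 0.5780 − 3.4039 = -2.8259 pp.

-2.826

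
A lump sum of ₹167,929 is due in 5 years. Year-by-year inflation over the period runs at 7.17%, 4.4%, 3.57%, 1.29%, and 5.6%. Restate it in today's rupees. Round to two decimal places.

Price-level factor over 5 years: 1.0717 × 1.044 × 1.0357 × 1.0129 × 1.056 ≈ 1.2394762084.
Purchasing power today: ₹167,929 divided by that factor.

₹135,483.84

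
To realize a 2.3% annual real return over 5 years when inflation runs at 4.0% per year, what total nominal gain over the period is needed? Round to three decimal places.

Required annual nominal rate: (1+2.3%)(1+4.0%) − 1 = 6.392%.
Cumulative over 5 years: (1 + 0.06392)^5 − 1 ≈ 0.36315.

36.315%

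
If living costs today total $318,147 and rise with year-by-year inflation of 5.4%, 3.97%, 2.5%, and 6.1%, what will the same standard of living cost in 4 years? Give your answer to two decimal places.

$379,154.08

Cumulative price-level factor: 1.054 × 1.0397 × 1.025 × 1.061 ≈ 1.1917575286.
The nominal amount required is $318,147 scaled up by that factor.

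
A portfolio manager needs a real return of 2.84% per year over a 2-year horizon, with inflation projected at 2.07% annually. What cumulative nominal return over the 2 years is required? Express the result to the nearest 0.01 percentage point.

10.18%

Required annual nominal rate: (1+2.84%)(1+2.07%) − 1 = 4.968788%.
Cumulative over 2 years: (1 + 0.04968788)^2 − 1 ≈ 0.10184.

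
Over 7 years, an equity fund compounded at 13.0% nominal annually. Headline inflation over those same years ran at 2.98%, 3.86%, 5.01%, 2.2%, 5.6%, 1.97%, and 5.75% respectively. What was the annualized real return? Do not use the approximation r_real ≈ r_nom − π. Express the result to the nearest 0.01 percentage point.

Cumulative inflation factor: 1.0298 × 1.0386 × 1.0501 × 1.022 × 1.056 × 1.0197 × 1.0575 ≈ 1.30707.
Nominal growth factor: 2.35261. Real growth factor = 2.35261 / 1.30707 ≈ 1.79991.
Annualized: 1.79991^(1/7) − 1 ≈ 0.08759.

8.76%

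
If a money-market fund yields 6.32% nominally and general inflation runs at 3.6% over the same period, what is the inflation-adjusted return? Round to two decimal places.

Real return via the Fisher equation: (1 + 6.32%)/(1 + 3.6%) − 1 = 1.0632/1.036 − 1 ≈ 0.02625.

2.63%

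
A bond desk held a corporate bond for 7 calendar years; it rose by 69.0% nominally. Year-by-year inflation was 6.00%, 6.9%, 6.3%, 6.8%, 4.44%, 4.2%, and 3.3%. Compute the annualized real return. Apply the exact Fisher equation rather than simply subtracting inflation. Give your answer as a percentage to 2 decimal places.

Cumulative inflation factor: 1.0600 × 1.069 × 1.063 × 1.068 × 1.0444 × 1.042 × 1.033 ≈ 1.44618.
Nominal growth factor: 1.69000. Real growth factor = 1.69000 / 1.44618 ≈ 1.16859.
Annualized: 1.16859^(1/7) − 1 ≈ 0.02251.

2.25%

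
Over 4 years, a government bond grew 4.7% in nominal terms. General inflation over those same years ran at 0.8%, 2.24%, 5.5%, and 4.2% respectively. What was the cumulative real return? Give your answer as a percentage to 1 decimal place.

Cumulative inflation factor: 1.008 × 1.0224 × 1.055 × 1.042 ≈ 1.13293.
Nominal growth factor: 1.04700. Real growth factor = 1.04700 / 1.13293 ≈ 0.92416.
Total real return ≈ -7.5844%.

-7.6%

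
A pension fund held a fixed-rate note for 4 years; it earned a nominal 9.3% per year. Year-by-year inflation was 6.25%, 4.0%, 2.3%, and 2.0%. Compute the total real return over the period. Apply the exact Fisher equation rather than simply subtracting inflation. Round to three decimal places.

23.778%

Cumulative inflation factor: 1.0625 × 1.040 × 1.023 × 1.020 ≈ 1.15302.
Nominal growth factor: 1.42719. Real growth factor = 1.42719 / 1.15302 ≈ 1.23778.
Total real return ≈ 23.7777%.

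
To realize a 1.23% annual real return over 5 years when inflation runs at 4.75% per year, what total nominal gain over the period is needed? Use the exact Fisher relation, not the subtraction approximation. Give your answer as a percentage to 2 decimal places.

34.07%

Required annual nominal rate: (1+1.23%)(1+4.75%) − 1 = 6.038425%.
Cumulative over 5 years: (1 + 0.06038425)^5 − 1 ≈ 0.34065.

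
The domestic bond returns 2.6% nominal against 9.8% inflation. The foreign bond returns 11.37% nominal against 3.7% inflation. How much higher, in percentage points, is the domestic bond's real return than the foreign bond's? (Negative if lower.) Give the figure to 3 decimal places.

The domestic bond real return: 1.026/1.098 − 1 = -6.5574%.
The foreign bond real return: 1.1137/1.037 − 1 = 7.3963%.
Difference: -6.5574 − 7.3963 = -13.9537 pp.

-13.954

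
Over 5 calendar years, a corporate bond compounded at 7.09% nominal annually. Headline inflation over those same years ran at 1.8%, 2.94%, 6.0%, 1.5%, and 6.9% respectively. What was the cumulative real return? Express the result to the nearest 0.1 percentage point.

Cumulative inflation factor: 1.018 × 1.0294 × 1.060 × 1.015 × 1.069 ≈ 1.20526.
Nominal growth factor: 1.40846. Real growth factor = 1.40846 / 1.20526 ≈ 1.16859.
Total real return ≈ 16.8592%.

16.9%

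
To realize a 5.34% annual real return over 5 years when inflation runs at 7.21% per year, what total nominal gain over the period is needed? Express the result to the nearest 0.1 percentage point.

83.7%

Required annual nominal rate: (1+5.34%)(1+7.21%) − 1 = 12.935014%.
Cumulative over 5 years: (1 + 0.12935014)^5 − 1 ≈ 0.83714.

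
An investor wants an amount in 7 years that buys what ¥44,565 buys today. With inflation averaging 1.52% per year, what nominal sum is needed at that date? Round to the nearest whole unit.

Cumulative price-level factor: (1+1.52%)^7 ≈ 1.1113766387.
The nominal amount required is ¥44,565 scaled up by that factor.

¥49,528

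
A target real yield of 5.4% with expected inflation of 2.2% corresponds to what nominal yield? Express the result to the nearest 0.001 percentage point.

7.719%

By the Fisher equation, 1 + r_nom = (1 + 5.4%)(1 + 2.2%) = 1.054 × 1.022 = 1.077188.
So r_nom = 7.7188%.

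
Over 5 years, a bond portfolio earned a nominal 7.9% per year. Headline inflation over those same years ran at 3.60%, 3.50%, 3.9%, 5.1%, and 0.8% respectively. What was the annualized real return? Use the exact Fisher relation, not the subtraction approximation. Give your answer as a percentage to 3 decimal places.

4.382%

Cumulative inflation factor: 1.0360 × 1.0350 × 1.039 × 1.051 × 1.008 ≈ 1.18026.
Nominal growth factor: 1.46254. Real growth factor = 1.46254 / 1.18026 ≈ 1.23916.
Annualized: 1.23916^(1/5) − 1 ≈ 0.04382.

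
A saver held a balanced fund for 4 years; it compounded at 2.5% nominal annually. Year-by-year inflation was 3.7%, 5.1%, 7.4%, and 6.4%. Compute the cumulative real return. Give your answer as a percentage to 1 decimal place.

-11.4%

Cumulative inflation factor: 1.037 × 1.051 × 1.074 × 1.064 ≈ 1.24545.
Nominal growth factor: 1.10381. Real growth factor = 1.10381 / 1.24545 ≈ 0.88627.
Total real return ≈ -11.3726%.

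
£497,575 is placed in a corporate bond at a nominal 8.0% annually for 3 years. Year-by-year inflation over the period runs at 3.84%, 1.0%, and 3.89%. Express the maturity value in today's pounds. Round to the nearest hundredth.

Nominal value at maturity: £497,575 × (1 + 8.0%)^3 ≈ £626,801.20.
Price-level factor over 3 years: 1.0384 × 1.010 × 1.0389 = 1.0895816976.
Dividing the nominal maturity value by the price-level factor gives the value in today's money.

£575,267.74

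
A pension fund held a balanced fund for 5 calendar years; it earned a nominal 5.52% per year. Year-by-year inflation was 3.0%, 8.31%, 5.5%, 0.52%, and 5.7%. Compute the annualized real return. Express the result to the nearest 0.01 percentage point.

Cumulative inflation factor: 1.030 × 1.0831 × 1.055 × 1.0052 × 1.057 ≈ 1.25051.
Nominal growth factor: 1.30820. Real growth factor = 1.30820 / 1.25051 ≈ 1.04614.
Annualized: 1.04614^(1/5) − 1 ≈ 0.00906.

0.91%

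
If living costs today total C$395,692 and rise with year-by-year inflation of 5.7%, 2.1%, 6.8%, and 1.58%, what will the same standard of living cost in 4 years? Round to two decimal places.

C$463,273.50

Cumulative price-level factor: 1.057 × 1.021 × 1.068 × 1.0158 ≈ 1.1707931979.
The nominal amount required is C$395,692 scaled up by that factor.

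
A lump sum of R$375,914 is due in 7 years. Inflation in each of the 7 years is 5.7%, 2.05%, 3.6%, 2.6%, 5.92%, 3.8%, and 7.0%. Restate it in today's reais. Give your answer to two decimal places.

R$278,698.28

Price-level factor over 7 years: 1.057 × 1.0205 × 1.036 × 1.026 × 1.0592 × 1.038 × 1.070 ≈ 1.3488206798.
Purchasing power today: R$375,914 divided by that factor.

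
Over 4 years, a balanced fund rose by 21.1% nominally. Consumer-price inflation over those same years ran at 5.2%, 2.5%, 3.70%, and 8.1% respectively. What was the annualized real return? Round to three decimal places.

Cumulative inflation factor: 1.052 × 1.025 × 1.0370 × 1.081 ≈ 1.20877.
Nominal growth factor: 1.21100. Real growth factor = 1.21100 / 1.20877 ≈ 1.00184.
Annualized: 1.00184^(1/4) − 1 ≈ 0.00046.

0.046%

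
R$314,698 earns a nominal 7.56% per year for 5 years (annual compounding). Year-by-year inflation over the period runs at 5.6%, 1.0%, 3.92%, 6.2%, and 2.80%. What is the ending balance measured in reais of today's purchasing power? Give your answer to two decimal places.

R$374,408.66

Nominal value at maturity: R$314,698 × (1 + 7.56%)^5 ≈ R$453,051.89.
Price-level factor over 5 years: 1.056 × 1.010 × 1.0392 × 1.062 × 1.0280 ≈ 1.2100465045.
The maturity value deflated by that factor is the answer in today's purchasing power.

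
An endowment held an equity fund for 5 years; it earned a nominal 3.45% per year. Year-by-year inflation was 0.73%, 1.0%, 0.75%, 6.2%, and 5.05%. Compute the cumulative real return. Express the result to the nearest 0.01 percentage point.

Cumulative inflation factor: 1.0073 × 1.010 × 1.0075 × 1.062 × 1.0505 ≈ 1.14353.
Nominal growth factor: 1.18482. Real growth factor = 1.18482 / 1.14353 ≈ 1.03611.
Total real return ≈ 3.6112%.

3.61%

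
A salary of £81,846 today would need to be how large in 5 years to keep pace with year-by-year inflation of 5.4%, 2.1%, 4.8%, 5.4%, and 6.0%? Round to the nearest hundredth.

£103,126.81

Cumulative price-level factor: 1.054 × 1.021 × 1.048 × 1.054 × 1.060 ≈ 1.2600103478.
Multiplying £81,846 by the price-level factor gives the future nominal sum.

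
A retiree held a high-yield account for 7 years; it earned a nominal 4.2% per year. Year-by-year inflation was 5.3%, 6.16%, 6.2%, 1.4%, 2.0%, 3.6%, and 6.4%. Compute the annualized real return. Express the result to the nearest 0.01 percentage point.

Cumulative inflation factor: 1.053 × 1.0616 × 1.062 × 1.014 × 1.020 × 1.036 × 1.064 ≈ 1.35348.
Nominal growth factor: 1.33375. Real growth factor = 1.33375 / 1.35348 ≈ 0.98542.
Annualized: 0.98542^(1/7) − 1 ≈ -0.00210.

-0.21%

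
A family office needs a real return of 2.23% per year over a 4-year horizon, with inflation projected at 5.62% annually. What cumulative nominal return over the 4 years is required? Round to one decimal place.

Required annual nominal rate: (1+2.23%)(1+5.62%) − 1 = 7.975326%.
Cumulative over 4 years: (1 + 0.07975326)^4 − 1 ≈ 0.35925.

35.9%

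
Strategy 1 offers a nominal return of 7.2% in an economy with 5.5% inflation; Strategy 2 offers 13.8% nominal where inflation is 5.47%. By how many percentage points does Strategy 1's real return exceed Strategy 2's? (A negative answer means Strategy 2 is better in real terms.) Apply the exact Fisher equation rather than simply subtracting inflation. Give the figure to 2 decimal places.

-6.29

Strategy 1 real return: 1.072/1.055 − 1 = 1.611%.
Strategy 2 real return: 1.138/1.0547 − 1 = 7.898%.
Difference: 1.611 − 7.898 = -6.287 pp.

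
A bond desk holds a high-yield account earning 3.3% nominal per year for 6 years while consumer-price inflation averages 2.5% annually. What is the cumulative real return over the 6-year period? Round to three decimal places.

4.775%

The annual real rate is (1+3.3%)/(1+2.5%) − 1 = 0.7805%.
Compounded over 6 years: (1 + 0.007805)^6 − 1 ≈ 0.04775.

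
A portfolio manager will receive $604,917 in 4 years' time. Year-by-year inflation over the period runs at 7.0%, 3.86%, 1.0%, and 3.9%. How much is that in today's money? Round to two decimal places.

Price-level factor over 4 years: 1.070 × 1.0386 × 1.010 × 1.039 ≈ 1.1661892058.
Purchasing power today: $604,917 divided by that factor.

$518,712.57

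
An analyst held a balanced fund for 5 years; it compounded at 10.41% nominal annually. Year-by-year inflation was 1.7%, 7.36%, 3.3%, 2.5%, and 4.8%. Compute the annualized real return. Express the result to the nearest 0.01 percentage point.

Cumulative inflation factor: 1.017 × 1.0736 × 1.033 × 1.025 × 1.048 ≈ 1.21157.
Nominal growth factor: 1.64075. Real growth factor = 1.64075 / 1.21157 ≈ 1.35423.
Annualized: 1.35423^(1/5) − 1 ≈ 0.06252.

6.25%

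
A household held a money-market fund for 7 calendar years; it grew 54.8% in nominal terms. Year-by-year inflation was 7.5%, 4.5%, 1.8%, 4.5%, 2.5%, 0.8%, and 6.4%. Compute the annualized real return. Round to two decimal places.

Cumulative inflation factor: 1.075 × 1.045 × 1.018 × 1.045 × 1.025 × 1.008 × 1.064 ≈ 1.31376.
Nominal growth factor: 1.54800. Real growth factor = 1.54800 / 1.31376 ≈ 1.17830.
Annualized: 1.17830^(1/7) − 1 ≈ 0.02372.

2.37%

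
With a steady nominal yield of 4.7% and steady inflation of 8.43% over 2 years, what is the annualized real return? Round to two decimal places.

With constant rates the annual real return is the same each year: (1+4.7%)/(1+8.43%) − 1 = -0.03440.

-3.44%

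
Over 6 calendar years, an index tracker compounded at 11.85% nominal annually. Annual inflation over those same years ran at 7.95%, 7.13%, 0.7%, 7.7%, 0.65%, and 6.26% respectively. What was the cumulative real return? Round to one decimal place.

Cumulative inflation factor: 1.0795 × 1.0713 × 1.007 × 1.077 × 1.0065 × 1.0626 ≈ 1.34141.
Nominal growth factor: 1.95801. Real growth factor = 1.95801 / 1.34141 ≈ 1.45967.
Total real return ≈ 45.9666%.

46.0%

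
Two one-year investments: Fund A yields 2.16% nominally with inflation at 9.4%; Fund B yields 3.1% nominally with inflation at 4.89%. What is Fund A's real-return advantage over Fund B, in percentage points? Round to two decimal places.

Fund A real return: 1.0216/1.094 − 1 = -6.618%.
Fund B real return: 1.031/1.0489 − 1 = -1.707%.
Difference: -6.618 − (-1.707) = -4.911 pp.

-4.91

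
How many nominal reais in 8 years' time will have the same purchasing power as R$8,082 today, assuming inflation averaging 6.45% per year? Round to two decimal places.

Cumulative price-level factor: (1+6.45%)^8 ≈ 1.6487899295.
The nominal amount required is R$8,082 scaled up by that factor.

R$13,325.52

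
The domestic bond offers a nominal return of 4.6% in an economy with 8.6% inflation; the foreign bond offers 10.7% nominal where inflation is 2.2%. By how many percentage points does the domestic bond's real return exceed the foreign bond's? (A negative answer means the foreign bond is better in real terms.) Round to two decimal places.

The domestic bond real return: 1.046/1.086 − 1 = -3.683%.
The foreign bond real return: 1.107/1.022 − 1 = 8.317%.
Difference: -3.683 − 8.317 = -12.000 pp.

-12.00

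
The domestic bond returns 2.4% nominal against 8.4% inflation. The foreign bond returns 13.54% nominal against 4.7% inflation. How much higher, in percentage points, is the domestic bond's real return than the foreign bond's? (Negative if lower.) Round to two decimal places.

-13.98

The domestic bond real return: 1.024/1.084 − 1 = -5.535%.
The foreign bond real return: 1.1354/1.047 − 1 = 8.443%.
Difference: -5.535 − 8.443 = -13.978 pp.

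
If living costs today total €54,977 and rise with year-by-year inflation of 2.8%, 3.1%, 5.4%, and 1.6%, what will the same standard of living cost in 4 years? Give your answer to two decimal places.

€62,397.49

Cumulative price-level factor: 1.028 × 1.031 × 1.054 × 1.016 ≈ 1.1349744860.
The nominal amount required is €54,977 scaled up by that factor.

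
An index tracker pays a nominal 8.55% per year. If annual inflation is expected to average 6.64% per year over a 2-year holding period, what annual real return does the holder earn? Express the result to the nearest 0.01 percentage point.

With constant rates the annual real return is the same each year: (1+8.55%)/(1+6.64%) − 1 = 0.01791.

1.79%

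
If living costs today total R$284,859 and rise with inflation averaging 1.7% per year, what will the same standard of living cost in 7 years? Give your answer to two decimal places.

Cumulative price-level factor: (1+1.7%)^7 ≈ 1.1252439082.
Multiplying R$284,859 by the price-level factor gives the future nominal sum.

R$320,535.85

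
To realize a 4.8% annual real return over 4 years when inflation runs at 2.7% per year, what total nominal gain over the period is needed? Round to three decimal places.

34.192%

Required annual nominal rate: (1+4.8%)(1+2.7%) − 1 = 7.6296%.
Cumulative over 4 years: (1 + 0.076296)^4 − 1 ≈ 0.34192.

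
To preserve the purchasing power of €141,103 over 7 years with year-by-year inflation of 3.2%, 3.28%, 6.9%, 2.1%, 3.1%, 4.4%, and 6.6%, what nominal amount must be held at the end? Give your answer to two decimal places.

Cumulative price-level factor: 1.032 × 1.0328 × 1.069 × 1.021 × 1.031 × 1.044 × 1.066 ≈ 1.3347986000.
The nominal amount required is €141,103 scaled up by that factor.

€188,344.09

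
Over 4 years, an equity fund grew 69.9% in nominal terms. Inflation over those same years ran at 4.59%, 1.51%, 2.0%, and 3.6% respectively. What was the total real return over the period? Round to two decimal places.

Cumulative inflation factor: 1.0459 × 1.0151 × 1.020 × 1.036 ≈ 1.12191.
Nominal growth factor: 1.69900. Real growth factor = 1.69900 / 1.12191 ≈ 1.51438.
Total real return ≈ 51.4379%.

51.44%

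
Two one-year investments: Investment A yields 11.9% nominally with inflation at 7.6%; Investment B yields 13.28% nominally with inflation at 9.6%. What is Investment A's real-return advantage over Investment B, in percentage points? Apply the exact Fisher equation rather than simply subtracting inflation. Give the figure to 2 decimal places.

Investment A real return: 1.119/1.076 − 1 = 3.996%.
Investment B real return: 1.1328/1.096 − 1 = 3.358%.
Difference: 3.996 − 3.358 = 0.638 pp.

0.64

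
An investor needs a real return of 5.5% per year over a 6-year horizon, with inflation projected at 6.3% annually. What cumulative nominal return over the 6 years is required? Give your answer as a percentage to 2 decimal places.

Required annual nominal rate: (1+5.5%)(1+6.3%) − 1 = 12.1465%.
Cumulative over 6 years: (1 + 0.121465)^6 − 1 ≈ 0.98936.

98.94%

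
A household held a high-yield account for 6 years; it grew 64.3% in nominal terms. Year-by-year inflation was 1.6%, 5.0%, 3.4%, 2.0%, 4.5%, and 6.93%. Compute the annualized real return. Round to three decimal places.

4.561%

Cumulative inflation factor: 1.016 × 1.050 × 1.034 × 1.020 × 1.045 × 1.0693 ≈ 1.25724.
Nominal growth factor: 1.64300. Real growth factor = 1.64300 / 1.25724 ≈ 1.30683.
Annualized: 1.30683^(1/6) − 1 ≈ 0.04561.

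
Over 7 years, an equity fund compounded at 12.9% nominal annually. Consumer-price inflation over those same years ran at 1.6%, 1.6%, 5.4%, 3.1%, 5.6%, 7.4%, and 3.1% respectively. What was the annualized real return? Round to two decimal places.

Cumulative inflation factor: 1.016 × 1.016 × 1.054 × 1.031 × 1.056 × 1.074 × 1.031 ≈ 1.31164.
Nominal growth factor: 2.33807. Real growth factor = 2.33807 / 1.31164 ≈ 1.78256.
Annualized: 1.78256^(1/7) − 1 ≈ 0.08608.

8.61%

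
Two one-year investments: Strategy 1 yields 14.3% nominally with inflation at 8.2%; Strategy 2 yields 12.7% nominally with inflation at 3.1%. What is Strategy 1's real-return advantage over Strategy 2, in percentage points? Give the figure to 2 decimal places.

Strategy 1 real return: 1.143/1.082 − 1 = 5.638%.
Strategy 2 real return: 1.127/1.031 − 1 = 9.311%.
Difference: 5.638 − 9.311 = -3.673 pp.

-3.67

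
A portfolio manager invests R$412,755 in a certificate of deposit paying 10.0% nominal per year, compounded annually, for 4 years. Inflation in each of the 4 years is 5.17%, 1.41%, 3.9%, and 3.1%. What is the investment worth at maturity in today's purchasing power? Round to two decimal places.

R$528,951.94

Nominal value at maturity: R$412,755 × (1 + 10.0%)^4 ≈ R$604,314.60.
Price-level factor over 4 years: 1.0517 × 1.0141 × 1.039 × 1.031 ≈ 1.1424754314.
The maturity value deflated by that factor is the answer in today's purchasing power.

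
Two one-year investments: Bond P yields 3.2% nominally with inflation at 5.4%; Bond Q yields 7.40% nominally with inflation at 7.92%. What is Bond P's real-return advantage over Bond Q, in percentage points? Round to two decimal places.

-1.61

Bond P real return: 1.032/1.054 − 1 = -2.087%.
Bond Q real return: 1.0740/1.0792 − 1 = -0.482%.
Difference: -2.087 − (-0.482) = -1.605 pp.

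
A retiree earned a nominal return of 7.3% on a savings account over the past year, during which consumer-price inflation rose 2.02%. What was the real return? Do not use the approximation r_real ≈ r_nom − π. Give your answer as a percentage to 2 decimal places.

5.18%

Real return via the Fisher equation: (1 + 7.3%)/(1 + 2.02%) − 1 = 1.073/1.0202 − 1 ≈ 0.05175.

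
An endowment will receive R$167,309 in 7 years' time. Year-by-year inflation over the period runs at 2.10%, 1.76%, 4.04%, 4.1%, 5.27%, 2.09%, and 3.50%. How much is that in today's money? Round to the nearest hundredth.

R$133,671.01

Price-level factor over 7 years: 1.0210 × 1.0176 × 1.0404 × 1.041 × 1.0527 × 1.0209 × 1.0350 ≈ 1.2516476548.
Purchasing power today: R$167,309 divided by that factor.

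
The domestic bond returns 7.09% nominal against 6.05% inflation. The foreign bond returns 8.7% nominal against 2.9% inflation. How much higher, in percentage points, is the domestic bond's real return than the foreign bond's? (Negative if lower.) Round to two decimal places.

The domestic bond real return: 1.0709/1.0605 − 1 = 0.981%.
The foreign bond real return: 1.087/1.029 − 1 = 5.637%.
Difference: 0.981 − 5.637 = -4.656 pp.

-4.66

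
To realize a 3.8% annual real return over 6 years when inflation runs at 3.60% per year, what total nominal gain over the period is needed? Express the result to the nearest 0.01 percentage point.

Required annual nominal rate: (1+3.8%)(1+3.60%) − 1 = 7.5368%.
Cumulative over 6 years: (1 + 0.075368)^6 − 1 ≈ 0.54647.

54.65%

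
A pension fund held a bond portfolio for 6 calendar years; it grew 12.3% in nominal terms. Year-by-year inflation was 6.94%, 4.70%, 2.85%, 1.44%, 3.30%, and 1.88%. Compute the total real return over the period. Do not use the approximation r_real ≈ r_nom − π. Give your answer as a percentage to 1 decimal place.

Cumulative inflation factor: 1.0694 × 1.0470 × 1.0285 × 1.0144 × 1.0330 × 1.0188 ≈ 1.22939.
Nominal growth factor: 1.12300. Real growth factor = 1.12300 / 1.22939 ≈ 0.91346.
Total real return ≈ -8.6539%.

-8.7%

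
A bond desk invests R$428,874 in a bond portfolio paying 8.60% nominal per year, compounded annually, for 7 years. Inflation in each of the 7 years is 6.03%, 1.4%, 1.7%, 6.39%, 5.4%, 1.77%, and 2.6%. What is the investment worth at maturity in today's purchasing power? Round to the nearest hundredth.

Nominal value at maturity: R$428,874 × (1 + 8.60%)^7 ≈ R$764,079.41.
Price-level factor over 7 years: 1.0603 × 1.014 × 1.017 × 1.0639 × 1.054 × 1.0177 × 1.026 ≈ 1.2802542446.
Dividing the nominal maturity value by the price-level factor gives the value in today's money.

R$596,818.49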